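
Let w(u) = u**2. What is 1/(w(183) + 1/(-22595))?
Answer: 22595/756683954 ≈ 2.9861e-5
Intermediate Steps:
1/(w(183) + 1/(-22595)) = 1/(183**2 + 1/(-22595)) = 1/(33489 - 1/22595) = 1/(756683954/22595) = 22595/756683954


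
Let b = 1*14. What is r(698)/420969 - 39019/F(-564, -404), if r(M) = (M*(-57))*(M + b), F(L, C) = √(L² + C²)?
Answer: -9442544/140323 - 39019*√178/9256 ≈ -123.53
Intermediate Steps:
b = 14
F(L, C) = √(C² + L²)
r(M) = -57*M*(14 + M) (r(M) = (M*(-57))*(M + 14) = (-57*M)*(14 + M) = -57*M*(14 + M))
r(698)/420969 - 39019/F(-564, -404) = -57*698*(14 + 698)/420969 - 39019/√((-404)² + (-564)²) = -57*698*712*(1/420969) - 39019/√(163216 + 318096) = -28327632*1/420969 - 39019*√178/9256 = -9442544/140323 - 39019*√178/9256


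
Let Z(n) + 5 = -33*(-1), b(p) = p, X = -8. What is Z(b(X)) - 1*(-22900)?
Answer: 22928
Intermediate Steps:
Z(n) = 28 (Z(n) = -5 - 33*(-1) = -5 + 33 = 28)
Z(b(X)) - 1*(-22900) = 28 - 1*(-22900) = 28 + 22900 = 22928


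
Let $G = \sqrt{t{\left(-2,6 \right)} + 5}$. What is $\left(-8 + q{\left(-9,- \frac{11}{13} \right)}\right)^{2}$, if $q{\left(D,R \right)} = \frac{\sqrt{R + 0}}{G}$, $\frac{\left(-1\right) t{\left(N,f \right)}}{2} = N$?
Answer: $\frac{\left(312 - i \sqrt{143}\right)^{2}}{1521} \approx 63.906 - 4.906 i$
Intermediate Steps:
$t{\left(N,f \right)} = - 2 N$
$G = 3$ ($G = \sqrt{\left(-2\right) \left(-2\right) + 5} = \sqrt{4 + 5} = \sqrt{9} = 3$)
$q{\left(D,R \right)} = \frac{\sqrt{R}}{3}$ ($q{\left(D,R \right)} = \frac{\sqrt{R + 0}}{3} = \sqrt{R} \frac{1}{3} = \frac{\sqrt{R}}{3}$)
$\left(-8 + q{\left(-9,- \frac{11}{13} \right)}\right)^{2} = \left(-8 + \frac{\sqrt{- \frac{11}{13}}}{3}\right)^{2} = \left(-8 + \frac{\frac{1}{13} i \sqrt{143}}{3}\right)^{2} = \left(-8 + \frac{i \sqrt{143}}{39}\right)^{2}$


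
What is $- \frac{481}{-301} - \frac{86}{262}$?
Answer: $\frac{50068}{39431} \approx 1.2698$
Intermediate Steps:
$- \frac{481}{-301} - \frac{86}{262} = \left(-481\right) \left(- \frac{1}{301}\right) - \frac{43}{131} = \frac{481}{301} - \frac{43}{131} = \frac{50068}{39431}$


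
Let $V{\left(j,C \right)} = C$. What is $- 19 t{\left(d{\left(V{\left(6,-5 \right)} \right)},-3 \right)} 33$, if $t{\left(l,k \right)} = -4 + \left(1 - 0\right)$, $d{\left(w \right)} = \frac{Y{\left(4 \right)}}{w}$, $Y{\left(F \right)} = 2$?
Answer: $1881$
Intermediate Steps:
$d{\left(w \right)} = \frac{2}{w}$
$t{\left(l,k \right)} = -3$ ($t{\left(l,k \right)} = -4 + \left(1 + 0\right) = -4 + 1 = -3$)
$- 19 t{\left(d{\left(V{\left(6,-5 \right)} \right)},-3 \right)} 33 = \left(-19\right) \left(-3\right) 33 = 57 \cdot 33 = 1881$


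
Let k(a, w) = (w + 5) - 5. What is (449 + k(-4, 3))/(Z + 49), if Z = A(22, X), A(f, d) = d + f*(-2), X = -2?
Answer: 452/3 ≈ 150.67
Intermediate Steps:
A(f, d) = d - 2*f
Z = -46 (Z = -2 - 2*22 = -2 - 44 = -46)
k(a, w) = w (k(a, w) = (5 + w) - 5 = w)
(449 + k(-4, 3))/(Z + 49) = (449 + 3)/(-46 + 49) = 452/3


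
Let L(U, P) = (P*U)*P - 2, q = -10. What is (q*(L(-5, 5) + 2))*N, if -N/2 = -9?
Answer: 22500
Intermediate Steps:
L(U, P) = -2 + U*P**2 (L(U, P) = U*P**2 - 2 = -2 + U*P**2)
N = 18 (N = -2*(-9) = 18)
(q*(L(-5, 5) + 2))*N = -10*((-2 - 5*5**2) + 2)*18 = -10*((-2 - 5*25) + 2)*18 = -10*((-2 - 125) + 2)*18 = -10*(-127 + 2)*18 = -10*(-125)*18 = 1250*18 = 22500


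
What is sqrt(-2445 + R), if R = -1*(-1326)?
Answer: I*sqrt(1119) ≈ 33.451*I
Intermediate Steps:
R = 1326
sqrt(-2445 + R) = sqrt(-2445 + 1326) = sqrt(-1119) = I*sqrt(1119)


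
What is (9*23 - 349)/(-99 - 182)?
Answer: 142/281 ≈ 0.50534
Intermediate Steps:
(9*23 - 349)/(-99 - 182) = (207 - 349)/(-281) = -142*(-1/281) = 142/281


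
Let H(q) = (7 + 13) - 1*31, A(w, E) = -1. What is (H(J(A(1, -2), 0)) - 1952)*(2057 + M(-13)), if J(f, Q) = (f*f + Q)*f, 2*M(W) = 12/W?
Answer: -4036985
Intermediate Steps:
M(W) = 6/W (M(W) = (12/W)/2 = 6/W)
J(f, Q) = f*(Q + f²) (J(f, Q) = (f² + Q)*f = (Q + f²)*f = f*(Q + f²))
H(q) = -11 (H(q) = 20 - 31 = -11)
(H(J(A(1, -2), 0)) - 1952)*(2057 + M(-13)) = (-11 - 1952)*(2057 + 6/(-13)) = -1963*(2057 + 6*(-1/13)) = -1963*(2057 - 6/13) = -1963*26735/13 = -4036985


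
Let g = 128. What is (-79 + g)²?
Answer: 2401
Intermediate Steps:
(-79 + g)² = (-79 + 128)² = 49² = 2401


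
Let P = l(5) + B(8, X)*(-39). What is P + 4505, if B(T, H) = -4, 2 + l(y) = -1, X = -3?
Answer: 4658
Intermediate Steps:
l(y) = -3 (l(y) = -2 - 1 = -3)
P = 153 (P = -3 - 4*(-39) = -3 + 156 = 153)
P + 4505 = 153 + 4505 = 4658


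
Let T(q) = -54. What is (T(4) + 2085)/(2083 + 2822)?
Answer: 677/1635 ≈ 0.41407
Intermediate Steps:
(T(4) + 2085)/(2083 + 2822) = (-54 + 2085)/(2083 + 2822) = 2031/4905 = 2031*(1/4905) = 677/1635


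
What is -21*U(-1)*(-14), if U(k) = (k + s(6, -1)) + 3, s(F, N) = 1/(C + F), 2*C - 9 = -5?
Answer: 2499/4 ≈ 624.75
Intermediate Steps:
C = 2 (C = 9/2 + (½)*(-5) = 9/2 - 5/2 = 2)
s(F, N) = 1/(2 + F)
U(k) = 25/8 + k (U(k) = (k + 1/(2 + 6)) + 3 = (k + 1/8) + 3 = (k + ⅛) + 3 = (⅛ + k) + 3 = 25/8 + k)
-21*U(-1)*(-14) = -21*(25/8 - 1)*(-14) = -21*17/8*(-14) = -357/8*(-14) = 2499/4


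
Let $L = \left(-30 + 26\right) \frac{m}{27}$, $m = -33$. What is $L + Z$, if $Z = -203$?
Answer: $- \frac{1783}{9} \approx -198.11$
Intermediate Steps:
$L = \frac{44}{9}$ ($L = \left(-30 + 26\right) \left(- \frac{33}{27}\right) = - 4 \left(\left(-33\right) \frac{1}{27}\right) = \left(-4\right) \left(- \frac{11}{9}\right) = \frac{44}{9} \approx 4.8889$)
$L + Z = \frac{44}{9} - 203 = - \frac{1783}{9}$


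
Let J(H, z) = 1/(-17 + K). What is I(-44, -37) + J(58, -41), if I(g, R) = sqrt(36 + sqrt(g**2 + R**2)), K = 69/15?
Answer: -5/62 + sqrt(36 + sqrt(3305)) ≈ 9.5883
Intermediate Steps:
K = 23/5 (K = 69*(1/15) = 23/5 ≈ 4.6000)
J(H, z) = -5/62 (J(H, z) = 1/(-17 + 23/5) = 1/(-62/5) = -5/62)
I(g, R) = sqrt(36 + sqrt(R**2 + g**2))
I(-44, -37) + J(58, -41) = sqrt(36 + sqrt((-37)**2 + (-44)**2)) - 5/62 = sqrt(36 + sqrt(1369 + 1936)) - 5/62 = sqrt(36 + sqrt(3305)) - 5/62 = -5/62 + sqrt(36 + sqrt(3305))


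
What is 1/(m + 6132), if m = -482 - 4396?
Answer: 1/1254 ≈ 0.00079745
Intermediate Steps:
m = -4878
1/(m + 6132) = 1/(-4878 + 6132) = 1/1254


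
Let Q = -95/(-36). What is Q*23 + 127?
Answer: 6757/36 ≈ 187.69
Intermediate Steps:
Q = 95/36 (Q = -95*(-1/36) = 95/36 ≈ 2.6389)
Q*23 + 127 = (95/36)*23 + 127 = 2185/36 + 127 = 6757/36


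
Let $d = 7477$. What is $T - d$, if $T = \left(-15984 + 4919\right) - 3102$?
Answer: $-21644$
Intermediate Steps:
$T = -14167$ ($T = -11065 - 3102 = -14167$)
$T - d = -14167 - 7477 = -21644$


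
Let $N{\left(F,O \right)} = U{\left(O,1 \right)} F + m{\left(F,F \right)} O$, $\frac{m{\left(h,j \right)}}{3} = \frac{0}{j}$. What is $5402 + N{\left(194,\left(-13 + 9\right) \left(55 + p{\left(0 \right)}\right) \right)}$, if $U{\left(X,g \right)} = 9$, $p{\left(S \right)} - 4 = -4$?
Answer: $7148$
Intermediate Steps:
$m{\left(h,j \right)} = 0$ ($m{\left(h,j \right)} = 3 \frac{0}{j} = 3 \cdot 0 = 0$)
$p{\left(S \right)} = 0$ ($p{\left(S \right)} = 4 - 4 = 0$)
$N{\left(F,O \right)} = 9 F$ ($N{\left(F,O \right)} = 9 F + 0 O = 9 F + 0 = 9 F$)
$5402 + N{\left(194,\left(-13 + 9\right) \left(55 + p{\left(0 \right)}\right) \right)} = 5402 + 9 \cdot 194 = 5402 + 1746 = 7148$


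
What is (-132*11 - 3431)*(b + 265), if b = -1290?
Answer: 5005075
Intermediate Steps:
(-132*11 - 3431)*(b + 265) = (-132*11 - 3431)*(-1290 + 265) = (-1452 - 3431)*(-1025) = -4883*(-1025) = 5005075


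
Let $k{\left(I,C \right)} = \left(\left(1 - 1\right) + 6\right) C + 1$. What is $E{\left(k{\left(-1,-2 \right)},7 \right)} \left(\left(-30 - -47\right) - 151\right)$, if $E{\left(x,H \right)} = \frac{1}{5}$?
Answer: $- \frac{134}{5} \approx -26.8$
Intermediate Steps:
$k{\left(I,C \right)} = 1 + 6 C$ ($k{\left(I,C \right)} = \left(0 + 6\right) C + 1 = 6 C + 1 = 1 + 6 C$)
$E{\left(x,H \right)} = \frac{1}{5}$
$E{\left(k{\left(-1,-2 \right)},7 \right)} \left(\left(-30 - -47\right) - 151\right) = \frac{\left(-30 - -47\right) - 151}{5} = \frac{\left(-30 + 47\right) - 151}{5} = \frac{17 - 151}{5} = \frac{1}{5} \left(-134\right) = - \frac{134}{5}$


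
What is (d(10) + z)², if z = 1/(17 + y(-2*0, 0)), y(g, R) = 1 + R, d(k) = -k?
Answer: 32041/324 ≈ 98.892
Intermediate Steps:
z = 1/18 (z = 1/(17 + (1 + 0)) = 1/(17 + 1) = 1/18 ≈ 0.055556)
(d(10) + z)² = (-1*10 + 1/18)² = (-10 + 1/18)² = (-179/18)² = 32041/324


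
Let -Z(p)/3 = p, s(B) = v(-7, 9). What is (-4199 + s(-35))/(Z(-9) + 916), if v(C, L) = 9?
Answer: -4190/943 ≈ -4.4433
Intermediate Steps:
s(B) = 9
Z(p) = -3*p
(-4199 + s(-35))/(Z(-9) + 916) = (-4199 + 9)/(-3*(-9) + 916) = -4190/(27 + 916) = -4190/943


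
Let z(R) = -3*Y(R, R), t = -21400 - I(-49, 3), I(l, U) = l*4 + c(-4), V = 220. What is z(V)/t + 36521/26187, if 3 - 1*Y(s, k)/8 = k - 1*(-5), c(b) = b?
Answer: 39670054/34697775 ≈ 1.1433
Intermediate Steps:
I(l, U) = -4 + 4*l (I(l, U) = l*4 - 4 = 4*l - 4 = -4 + 4*l)
Y(s, k) = -16 - 8*k (Y(s, k) = 24 - 8*(k - 1*(-5)) = 24 - 8*(k + 5) = 24 - 8*(5 + k) = 24 + (-40 - 8*k) = -16 - 8*k)
t = -21200 (t = -21400 - (-4 + 4*(-49)) = -21400 - (-4 - 196) = -21400 - 1*(-200) = -21400 + 200 = -21200)
z(R) = 48 + 24*R (z(R) = -3*(-16 - 8*R) = 48 + 24*R)
z(V)/t + 36521/26187 = (48 + 24*220)/(-21200) + 36521/26187 = (48 + 5280)*(-1/21200) + 36521*(1/26187) = 5328*(-1/21200) + 36521/26187 = -333/1325 + 36521/26187 = 39670054/34697775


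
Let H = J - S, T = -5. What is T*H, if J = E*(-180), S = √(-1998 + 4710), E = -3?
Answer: -2700 + 10*√678 ≈ -2439.6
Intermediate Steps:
S = 2*√678 (S = √2712 = 2*√678 ≈ 52.077)
J = 540 (J = -3*(-180) = 540)
H = 540 - 2*√678 ≈ 487.92
T*H = -5*(540 - 2*√678) = -2700 + 10*√678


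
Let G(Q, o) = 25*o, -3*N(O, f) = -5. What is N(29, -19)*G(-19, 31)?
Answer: 3875/3 ≈ 1291.7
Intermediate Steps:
N(O, f) = 5/3 (N(O, f) = -⅓*(-5) = 5/3)
N(29, -19)*G(-19, 31) = 5*(25*31)/3 = (5/3)*775 = 3875/3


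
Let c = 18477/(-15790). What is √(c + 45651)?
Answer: √11381602737270/15790 ≈ 213.66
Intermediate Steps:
c = -18477/15790 (c = 18477*(-1/15790) = -18477/15790 ≈ -1.1702)
√(c + 45651) = √(-18477/15790 + 45651) = √(720810813/15790) = √11381602737270/15790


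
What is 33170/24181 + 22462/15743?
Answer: 1065348932/380681483 ≈ 2.7985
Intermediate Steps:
33170/24181 + 22462/15743 = 1065348932/380681483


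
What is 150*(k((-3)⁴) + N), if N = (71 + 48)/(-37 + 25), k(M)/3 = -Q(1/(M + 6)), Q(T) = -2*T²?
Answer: -2501775/1682 ≈ -1487.4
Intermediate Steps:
k(M) = 6/(6 + M)² (k(M) = 3*(-(-2)*(1/(M + 6))²) = 3*(-(-2)*(1/(6 + M))²) = 3*(-(-2)/(6 + M)²) = 3*(2/(6 + M)²) = 6/(6 + M)²)
N = -119/12 (N = 119/(-12) = 119*(-1/12) = -119/12 ≈ -9.9167)
150*(k((-3)⁴) + N) = 150*(6/(6 + (-3)⁴)² - 119/12) = 150*(6/(6 + 81)² - 119/12) = 150*(6/87² - 119/12) = 150*(6*(1/7569) - 119/12) = 150*(2/2523 - 119/12) = 150*(-33357/3364) = -2501775/1682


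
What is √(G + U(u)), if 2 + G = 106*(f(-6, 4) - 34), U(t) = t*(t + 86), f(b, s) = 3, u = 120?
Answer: 2*√5358 ≈ 146.40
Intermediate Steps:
U(t) = t*(86 + t)
G = -3288 (G = -2 + 106*(3 - 34) = -2 + 106*(-31) = -2 - 3286 = -3288)
√(G + U(u)) = √(-3288 + 120*(86 + 120)) = √(-3288 + 120*206) = √(-3288 + 24720) = √21432 = 2*√5358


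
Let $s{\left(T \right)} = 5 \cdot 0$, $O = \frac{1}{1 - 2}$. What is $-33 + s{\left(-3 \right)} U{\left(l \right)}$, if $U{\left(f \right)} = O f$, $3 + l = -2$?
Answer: $-33$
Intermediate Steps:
$l = -5$ ($l = -3 - 2 = -5$)
$O = -1$ ($O = \frac{1}{-1} = -1$)
$s{\left(T \right)} = 0$
$U{\left(f \right)} = - f$
$-33 + s{\left(-3 \right)} U{\left(l \right)} = -33 + 0 \left(\left(-1\right) \left(-5\right)\right) = -33 + 0 \cdot 5 = -33 + 0 = -33$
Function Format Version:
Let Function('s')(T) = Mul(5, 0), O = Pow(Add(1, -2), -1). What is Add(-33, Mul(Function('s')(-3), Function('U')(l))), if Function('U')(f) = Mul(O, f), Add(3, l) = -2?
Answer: -33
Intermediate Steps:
l = -5 (l = Add(-3, -2) = -5)
O = -1 (O = Pow(-1, -1) = -1)
Function('s')(T) = 0
Function('U')(f) = Mul(-1, f)
Add(-33, Mul(Function('s')(-3), Function('U')(l))) = Add(-33, Mul(0, Mul(-1, -5))) = Add(-33, Mul(0, 5)) = Add(-33, 0) = -33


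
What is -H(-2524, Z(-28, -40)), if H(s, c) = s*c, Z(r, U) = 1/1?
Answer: 2524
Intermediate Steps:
Z(r, U) = 1
H(s, c) = c*s
-H(-2524, Z(-28, -40)) = -(-2524) = -1*(-2524) = 2524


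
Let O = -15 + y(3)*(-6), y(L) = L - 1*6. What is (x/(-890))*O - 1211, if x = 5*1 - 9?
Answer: -538889/445 ≈ -1211.0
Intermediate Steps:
y(L) = -6 + L (y(L) = L - 6 = -6 + L)
x = -4 (x = 5 - 9 = -4)
O = 3 (O = -15 + (-6 + 3)*(-6) = -15 - 3*(-6) = -15 + 18 = 3)
(x/(-890))*O - 1211 = -4/(-890)*3 - 1211 = -4*(-1/890)*3 - 1211 = (2/445)*3 - 1211 = 6/445 - 1211 = -538889/445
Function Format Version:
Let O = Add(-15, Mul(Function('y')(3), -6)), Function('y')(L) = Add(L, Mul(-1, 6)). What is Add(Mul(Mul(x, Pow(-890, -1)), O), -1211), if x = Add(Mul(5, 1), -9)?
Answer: Rational(-538889, 445) ≈ -1211.0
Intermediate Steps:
Function('y')(L) = Add(-6, L) (Function('y')(L) = Add(L, -6) = Add(-6, L))
x = -4 (x = Add(5, -9) = -4)
O = 3 (O = Add(-15, Mul(Add(-6, 3), -6)) = Add(-15, Mul(-3, -6)) = Add(-15, 18) = 3)
Add(Mul(Mul(x, Pow(-890, -1)), O), -1211) = Add(Mul(Mul(-4, Pow(-890, -1)), 3), -1211) = Add(Mul(Mul(-4, Rational(-1, 890)), 3), -1211) = Add(Mul(Rational(2, 445), 3), -1211) = Add(Rational(6, 445), -1211) = Rational(-538889, 445)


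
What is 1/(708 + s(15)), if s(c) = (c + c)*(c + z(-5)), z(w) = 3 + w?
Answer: 1/1098 ≈ 0.00091075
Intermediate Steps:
s(c) = 2*c*(-2 + c) (s(c) = (c + c)*(c + (3 - 5)) = (2*c)*(c - 2) = (2*c)*(-2 + c) = 2*c*(-2 + c))
1/(708 + s(15)) = 1/(708 + 2*15*(-2 + 15)) = 1/(708 + 2*15*13) = 1/(708 + 390) = 1/1098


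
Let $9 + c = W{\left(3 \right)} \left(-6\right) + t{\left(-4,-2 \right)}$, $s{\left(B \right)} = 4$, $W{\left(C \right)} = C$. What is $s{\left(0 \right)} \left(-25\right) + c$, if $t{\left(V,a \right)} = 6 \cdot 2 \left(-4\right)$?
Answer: $-175$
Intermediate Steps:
$t{\left(V,a \right)} = -48$ ($t{\left(V,a \right)} = 12 \left(-4\right) = -48$)
$c = -75$ ($c = -9 + \left(3 \left(-6\right) - 48\right) = -9 - 66 = -75$)
$s{\left(0 \right)} \left(-25\right) + c = 4 \left(-25\right) - 75 = -100 - 75 = -175$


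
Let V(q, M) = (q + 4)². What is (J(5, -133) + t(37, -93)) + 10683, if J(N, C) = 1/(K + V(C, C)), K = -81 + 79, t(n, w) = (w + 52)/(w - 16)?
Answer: 19375915941/1813651 ≈ 10683.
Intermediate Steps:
t(n, w) = (52 + w)/(-16 + w)
V(q, M) = (4 + q)²
K = -2
J(N, C) = 1/(-2 + (4 + C)²)
(J(5, -133) + t(37, -93)) + 10683 = (1/(-2 + (4 - 133)²) + (52 - 93)/(-16 - 93)) + 10683 = (1/(-2 + (-129)²) - 41/(-109)) + 10683 = (1/(-2 + 16641) - 1/109*(-41)) + 10683 = (1/16639 + 41/109) + 10683 = 682308/1813651 + 10683 = 19375915941/1813651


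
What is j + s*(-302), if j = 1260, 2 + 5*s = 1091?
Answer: -322578/5 ≈ -64516.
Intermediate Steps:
s = 1089/5 (s = -⅖ + (⅕)*1091 = -⅖ + 1091/5 = 1089/5 ≈ 217.80)
j + s*(-302) = 1260 + (1089/5)*(-302) = 1260 - 328878/5 = -322578/5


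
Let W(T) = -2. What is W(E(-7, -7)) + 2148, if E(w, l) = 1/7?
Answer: 2146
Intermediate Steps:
E(w, l) = ⅐
W(E(-7, -7)) + 2148 = -2 + 2148 = 2146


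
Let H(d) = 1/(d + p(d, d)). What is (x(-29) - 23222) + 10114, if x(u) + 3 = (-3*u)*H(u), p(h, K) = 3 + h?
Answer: -721192/55 ≈ -13113.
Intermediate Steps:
H(d) = 1/(3 + 2*d) (H(d) = 1/(d + (3 + d)) = 1/(3 + 2*d))
x(u) = -3 - 3*u/(3 + 2*u) (x(u) = -3 + (-3*u)/(3 + 2*u) = -3 - 3*u/(3 + 2*u))
(x(-29) - 23222) + 10114 = (9*(-1 - 1*(-29))/(3 + 2*(-29)) - 23222) + 10114 = (9*(-1 + 29)/(3 - 58) - 23222) + 10114 = (9*28/(-55) - 23222) + 10114 = (9*(-1/55)*28 - 23222) + 10114 = (-252/55 - 23222) + 10114 = -1277462/55 + 10114 = -721192/55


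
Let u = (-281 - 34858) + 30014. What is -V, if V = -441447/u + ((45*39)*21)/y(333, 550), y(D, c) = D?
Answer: -910254/4625 ≈ -196.81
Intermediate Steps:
u = -5125 (u = -35139 + 30014 = -5125)
V = 910254/4625 (V = -441447/(-5125) + ((45*39)*21)/333 = -441447*(-1/5125) + (1755*21)*(1/333) = 10767/125 + 36855*(1/333) = 10767/125 + 4095/37 = 910254/4625 ≈ 196.81)
-V = -1*910254/4625 = -910254/4625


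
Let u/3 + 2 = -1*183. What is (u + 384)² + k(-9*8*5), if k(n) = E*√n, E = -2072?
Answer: 29241 - 12432*I*√10 ≈ 29241.0 - 39313.0*I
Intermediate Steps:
k(n) = -2072*√n
u = -555 (u = -6 + 3*(-1*183) = -6 + 3*(-183) = -6 - 549 = -555)
(u + 384)² + k(-9*8*5) = (-555 + 384)² - 2072*√5*(6*I*√2) = (-171)² - 2072*6*I*√10 = 29241 - 12432*I*√10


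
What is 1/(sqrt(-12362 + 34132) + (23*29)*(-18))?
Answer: -6003/72061133 - sqrt(21770)/144122266 ≈ -8.4328e-5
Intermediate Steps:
1/(sqrt(-12362 + 34132) + (23*29)*(-18)) = 1/(sqrt(21770) + 667*(-18)) = 1/(sqrt(21770) - 12006) = 1/(-12006 + sqrt(21770))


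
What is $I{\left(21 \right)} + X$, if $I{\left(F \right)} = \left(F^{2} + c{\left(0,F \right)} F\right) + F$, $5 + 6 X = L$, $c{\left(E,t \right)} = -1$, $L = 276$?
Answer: $\frac{2917}{6} \approx 486.17$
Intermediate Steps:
$X = \frac{271}{6}$ ($X = - \frac{5}{6} + \frac{1}{6} \cdot 276 = - \frac{5}{6} + 46 = \frac{271}{6} \approx 45.167$)
$I{\left(F \right)} = F^{2}$ ($I{\left(F \right)} = \left(F^{2} - F\right) + F = F^{2}$)
$I{\left(21 \right)} + X = 21^{2} + \frac{271}{6} = 441 + \frac{271}{6} = \frac{2917}{6}$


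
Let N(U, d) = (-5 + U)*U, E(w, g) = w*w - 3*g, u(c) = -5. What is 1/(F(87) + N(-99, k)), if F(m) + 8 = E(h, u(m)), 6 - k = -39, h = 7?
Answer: 1/10352 ≈ 9.6600e-5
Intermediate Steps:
k = 45 (k = 6 - 1*(-39) = 6 + 39 = 45)
E(w, g) = w**2 - 3*g
F(m) = 56 (F(m) = -8 + (7**2 - 3*(-5)) = -8 + (49 + 15) = -8 + 64 = 56)
N(U, d) = U*(-5 + U)
1/(F(87) + N(-99, k)) = 1/(56 - 99*(-5 - 99)) = 1/(56 - 99*(-104)) = 1/(56 + 10296) = 1/10352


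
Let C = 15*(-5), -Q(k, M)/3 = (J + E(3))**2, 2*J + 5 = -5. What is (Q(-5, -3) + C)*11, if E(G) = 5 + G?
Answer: -1122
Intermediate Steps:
J = -5 (J = -5/2 + (1/2)*(-5) = -5/2 - 5/2 = -5)
Q(k, M) = -27 (Q(k, M) = -3*(-5 + (5 + 3))**2 = -3*(-5 + 8)**2 = -3*3**2 = -3*9 = -27)
C = -75
(Q(-5, -3) + C)*11 = (-27 - 75)*11 = -102*11 = -1122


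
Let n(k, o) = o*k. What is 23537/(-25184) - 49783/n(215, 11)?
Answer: -1309400077/59560160 ≈ -21.984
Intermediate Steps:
n(k, o) = k*o
23537/(-25184) - 49783/n(215, 11) = 23537/(-25184) - 49783/(215*11) = 23537*(-1/25184) - 49783/2365 = -23537/25184 - 49783*1/2365 = -23537/25184 - 49783/2365 = -1309400077/59560160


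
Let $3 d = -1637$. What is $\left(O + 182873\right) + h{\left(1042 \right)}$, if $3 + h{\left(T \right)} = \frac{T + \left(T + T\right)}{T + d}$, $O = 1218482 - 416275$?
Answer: $\frac{1466789031}{1489} \approx 9.8508 \cdot 10^{5}$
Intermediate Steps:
$d = - \frac{1637}{3}$ ($d = \frac{1}{3} \left(-1637\right) = - \frac{1637}{3} \approx -545.67$)
$O = 802207$
$h{\left(T \right)} = -3 + \frac{3 T}{- \frac{1637}{3} + T}$ ($h{\left(T \right)} = -3 + \frac{T + \left(T + T\right)}{T - \frac{1637}{3}} = -3 + \frac{T + 2 T}{- \frac{1637}{3} + T} = -3 + \frac{3 T}{- \frac{1637}{3} + T}$)
$\left(O + 182873\right) + h{\left(1042 \right)} = \left(802207 + 182873\right) + \frac{4911}{-1637 + 3 \cdot 1042} = 985080 + \frac{4911}{-1637 + 3126} = 985080 + \frac{4911}{1489} = \frac{1466789031}{1489}$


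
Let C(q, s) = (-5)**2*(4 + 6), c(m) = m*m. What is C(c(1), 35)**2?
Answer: 62500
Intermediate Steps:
c(m) = m**2
C(q, s) = 250 (C(q, s) = 25*10 = 250)
C(c(1), 35)**2 = 250**2 = 62500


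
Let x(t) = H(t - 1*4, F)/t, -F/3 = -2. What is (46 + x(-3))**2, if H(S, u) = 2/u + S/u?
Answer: 693889/324 ≈ 2141.6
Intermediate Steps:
F = 6 (F = -3*(-2) = 6)
x(t) = (-1/3 + t/6)/t (x(t) = ((2 + (t - 1*4))/6)/t = ((2 + (t - 4))/6)/t = ((2 + (-4 + t))/6)/t = ((-2 + t)/6)/t = (-1/3 + t/6)/t)
(46 + x(-3))**2 = (46 + (1/6)*(-2 - 3)/(-3))**2 = (46 + (1/6)*(-1/3)*(-5))**2 = (46 + 5/18)**2 = (833/18)**2 = 693889/324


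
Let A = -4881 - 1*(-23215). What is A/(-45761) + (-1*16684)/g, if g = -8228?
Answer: 153156093/94130377 ≈ 1.6271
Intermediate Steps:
A = 18334 (A = -4881 + 23215 = 18334)
A/(-45761) + (-1*16684)/g = 18334/(-45761) - 1*16684/(-8228) = 18334*(-1/45761) - 16684*(-1/8228) = -18334/45761 + 4171/2057 = 153156093/94130377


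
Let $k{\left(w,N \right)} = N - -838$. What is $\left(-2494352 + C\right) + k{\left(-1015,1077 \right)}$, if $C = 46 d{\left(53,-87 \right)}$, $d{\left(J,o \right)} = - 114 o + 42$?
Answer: $-2034277$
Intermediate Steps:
$d{\left(J,o \right)} = 42 - 114 o$
$k{\left(w,N \right)} = 838 + N$ ($k{\left(w,N \right)} = N + 838 = 838 + N$)
$C = 458160$ ($C = 46 \left(42 - -9918\right) = 46 \left(42 + 9918\right) = 46 \cdot 9960 = 458160$)
$\left(-2494352 + C\right) + k{\left(-1015,1077 \right)} = \left(-2494352 + 458160\right) + \left(838 + 1077\right) = -2036192 + 1915 = -2034277$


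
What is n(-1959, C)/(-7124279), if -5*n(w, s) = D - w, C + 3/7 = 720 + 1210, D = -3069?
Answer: -222/7124279 ≈ -3.1161e-5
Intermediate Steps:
C = 13507/7 (C = -3/7 + (720 + 1210) = -3/7 + 1930 = 13507/7 ≈ 1929.6)
n(w, s) = 3069/5 + w/5 (n(w, s) = -(-3069 - w)/5 = 3069/5 + w/5)
n(-1959, C)/(-7124279) = (3069/5 + (1/5)*(-1959))/(-7124279) = (3069/5 - 1959/5)*(-1/7124279) = 222*(-1/7124279) = -222/7124279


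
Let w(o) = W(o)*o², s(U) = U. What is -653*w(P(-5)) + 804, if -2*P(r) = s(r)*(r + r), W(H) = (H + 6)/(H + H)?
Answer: -308567/2 ≈ -1.5428e+5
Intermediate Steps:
W(H) = (6 + H)/(2*H) (W(H) = (6 + H)/((2*H)) = (6 + H)*(1/(2*H)) = (6 + H)/(2*H))
P(r) = -r² (P(r) = -r*(r + r)/2 = -r*2*r/2 = -r²)
w(o) = o*(6 + o)/2 (w(o) = ((6 + o)/(2*o))*o² = o*(6 + o)/2)
-653*w(P(-5)) + 804 = -653*(-1*(-5)²)*(6 - 1*(-5)²)/2 + 804 = -653*(-1*25)*(6 - 1*25)/2 + 804 = -653*(-25)*(6 - 25)/2 + 804 = -653*(-25)*(-19)/2 + 804 = -653*475/2 + 804 = -310175/2 + 804 = -308567/2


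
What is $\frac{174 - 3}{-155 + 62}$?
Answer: $- \frac{57}{31} \approx -1.8387$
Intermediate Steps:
$\frac{174 - 3}{-155 + 62} = \frac{171}{-93} = 171 \left(- \frac{1}{93}\right) = - \frac{57}{31}$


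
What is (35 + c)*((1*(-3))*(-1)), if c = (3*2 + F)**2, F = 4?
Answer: 405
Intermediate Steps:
c = 100 (c = (3*2 + 4)**2 = (6 + 4)**2 = 10**2 = 100)
(35 + c)*((1*(-3))*(-1)) = (35 + 100)*((1*(-3))*(-1)) = 135*(-3*(-1)) = 135*3 = 405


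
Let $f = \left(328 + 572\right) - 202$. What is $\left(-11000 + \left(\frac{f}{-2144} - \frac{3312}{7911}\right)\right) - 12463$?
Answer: $- \frac{22109604611}{942288} \approx -23464.0$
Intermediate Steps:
$f = 698$ ($f = 900 - 202 = 698$)
$\left(-11000 + \left(\frac{f}{-2144} - \frac{3312}{7911}\right)\right) - 12463 = \left(-11000 + \left(\frac{698}{-2144} - \frac{3312}{7911}\right)\right) - 12463 = \left(-11000 + \left(698 \left(- \frac{1}{2144}\right) - \frac{368}{879}\right)\right) - 12463 = \left(-11000 - \frac{701267}{942288}\right) - 12463 = - \frac{10365869267}{942288} - 12463 = - \frac{22109604611}{942288}$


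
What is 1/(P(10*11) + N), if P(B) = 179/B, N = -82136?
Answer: -110/9034781 ≈ -1.2175e-5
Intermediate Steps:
1/(P(10*11) + N) = 1/(179/((10*11)) - 82136) = 1/(179/110 - 82136) = 1/(-9034781/110) = -110/9034781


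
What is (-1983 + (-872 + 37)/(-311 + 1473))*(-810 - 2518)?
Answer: 3835654784/581 ≈ 6.6018e+6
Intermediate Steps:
(-1983 + (-872 + 37)/(-311 + 1473))*(-810 - 2518) = (-1983 - 835/1162)*(-3328) = -2305081/1162*(-3328) = 3835654784/581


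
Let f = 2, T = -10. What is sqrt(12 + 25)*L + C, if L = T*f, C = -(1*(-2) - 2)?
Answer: 4 - 20*sqrt(37) ≈ -117.66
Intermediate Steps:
C = 4 (C = -(-2 - 2) = -1*(-4) = 4)
L = -20 (L = -10*2 = -20)
sqrt(12 + 25)*L + C = sqrt(12 + 25)*(-20) + 4 = sqrt(37)*(-20) + 4 = -20*sqrt(37) + 4 = 4 - 20*sqrt(37)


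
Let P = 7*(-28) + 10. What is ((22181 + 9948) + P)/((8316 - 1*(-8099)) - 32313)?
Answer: -31943/15898 ≈ -2.0092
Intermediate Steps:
P = -186 (P = -196 + 10 = -186)
((22181 + 9948) + P)/((8316 - 1*(-8099)) - 32313) = ((22181 + 9948) - 186)/((8316 - 1*(-8099)) - 32313) = (32129 - 186)/((8316 + 8099) - 32313) = 31943/(16415 - 32313) = 31943/(-15898) = 31943*(-1/15898) = -31943/15898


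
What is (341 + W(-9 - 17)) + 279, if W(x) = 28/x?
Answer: 8046/13 ≈ 618.92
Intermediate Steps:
(341 + W(-9 - 17)) + 279 = (341 + 28/(-9 - 17)) + 279 = (341 + 28/(-26)) + 279 = (341 + 28*(-1/26)) + 279 = (341 - 14/13) + 279 = 4419/13 + 279 = 8046/13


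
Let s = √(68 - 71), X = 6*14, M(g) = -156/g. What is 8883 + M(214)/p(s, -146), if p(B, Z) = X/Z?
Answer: 6654316/749 ≈ 8884.3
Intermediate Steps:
X = 84
s = I*√3 (s = √(-3) = I*√3 ≈ 1.732*I)
p(B, Z) = 84/Z
8883 + M(214)/p(s, -146) = 8883 + (-156/214)/((84/(-146))) = 8883 + (-156*1/214)/((84*(-1/146))) = 8883 - 78/(107*(-42/73)) = 8883 - 78/107*(-73/42) = 8883 + 949/749 = 6654316/749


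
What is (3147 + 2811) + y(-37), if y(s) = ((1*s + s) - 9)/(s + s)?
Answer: 440975/74 ≈ 5959.1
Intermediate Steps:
y(s) = (-9 + 2*s)/(2*s) (y(s) = ((s + s) - 9)/((2*s)) = (2*s - 9)*(1/(2*s)) = (-9 + 2*s)*(1/(2*s)) = (-9 + 2*s)/(2*s))
(3147 + 2811) + y(-37) = (3147 + 2811) + (-9/2 - 37)/(-37) = 5958 - 1/37*(-83/2) = 5958 + 83/74 = 440975/74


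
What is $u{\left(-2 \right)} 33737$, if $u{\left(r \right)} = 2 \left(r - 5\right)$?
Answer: $-472318$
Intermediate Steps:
$u{\left(r \right)} = -10 + 2 r$ ($u{\left(r \right)} = 2 \left(-5 + r\right) = -10 + 2 r$)
$u{\left(-2 \right)} 33737 = \left(-10 + 2 \left(-2\right)\right) 33737 = \left(-10 - 4\right) 33737 = \left(-14\right) 33737 = -472318$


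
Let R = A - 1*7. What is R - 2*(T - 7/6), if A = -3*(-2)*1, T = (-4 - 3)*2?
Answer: 88/3 ≈ 29.333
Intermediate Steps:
T = -14 (T = -7*2 = -14)
A = 6 (A = 6*1 = 6)
R = -1 (R = 6 - 1*7 = 6 - 7 = -1)
R - 2*(T - 7/6) = -1 - 2*(-14 - 7/6) = -1 - 2*(-91/6) = -1 + 91/3 = 88/3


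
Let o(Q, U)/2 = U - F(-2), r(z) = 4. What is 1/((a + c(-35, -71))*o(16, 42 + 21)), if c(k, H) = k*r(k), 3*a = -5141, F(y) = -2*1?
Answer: -3/722930 ≈ -4.1498e-6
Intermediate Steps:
F(y) = -2
a = -5141/3 (a = (1/3)*(-5141) = -5141/3 ≈ -1713.7)
c(k, H) = 4*k (c(k, H) = k*4 = 4*k)
o(Q, U) = 4 + 2*U (o(Q, U) = 2*(U - 1*(-2)) = 2*(U + 2) = 2*(2 + U) = 4 + 2*U)
1/((a + c(-35, -71))*o(16, 42 + 21)) = 1/((-5141/3 + 4*(-35))*(4 + 2*(42 + 21))) = 1/((-5141/3 - 140)*(4 + 2*63)) = 1/((-5561/3)*(4 + 126)) = -3/5561/130 = -3/5561*1/130 = -3/722930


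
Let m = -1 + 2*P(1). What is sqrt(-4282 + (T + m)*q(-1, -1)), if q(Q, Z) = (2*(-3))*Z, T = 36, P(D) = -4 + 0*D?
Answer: 2*I*sqrt(1030) ≈ 64.187*I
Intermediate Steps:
P(D) = -4 (P(D) = -4 + 0 = -4)
q(Q, Z) = -6*Z
m = -9 (m = -1 + 2*(-4) = -1 - 8 = -9)
sqrt(-4282 + (T + m)*q(-1, -1)) = sqrt(-4282 + (36 - 9)*(-6*(-1))) = sqrt(-4282 + 27*6) = sqrt(-4282 + 162) = sqrt(-4120) = 2*I*sqrt(1030)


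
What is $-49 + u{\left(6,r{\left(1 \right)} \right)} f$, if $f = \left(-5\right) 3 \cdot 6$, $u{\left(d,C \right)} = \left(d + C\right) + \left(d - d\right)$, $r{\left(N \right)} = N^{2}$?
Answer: $-679$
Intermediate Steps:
$u{\left(d,C \right)} = C + d$ ($u{\left(d,C \right)} = \left(C + d\right) + 0 = C + d$)
$f = -90$ ($f = \left(-15\right) 6 = -90$)
$-49 + u{\left(6,r{\left(1 \right)} \right)} f = -49 + \left(1^{2} + 6\right) \left(-90\right) = -49 + \left(1 + 6\right) \left(-90\right) = -49 + 7 \left(-90\right) = -49 - 630 = -679$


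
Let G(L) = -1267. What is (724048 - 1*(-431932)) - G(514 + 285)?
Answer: 1157247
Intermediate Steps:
(724048 - 1*(-431932)) - G(514 + 285) = (724048 - 1*(-431932)) - 1*(-1267) = (724048 + 431932) + 1267 = 1155980 + 1267 = 1157247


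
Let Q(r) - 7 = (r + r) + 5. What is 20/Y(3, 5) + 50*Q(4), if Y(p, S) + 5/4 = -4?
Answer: 20920/21 ≈ 996.19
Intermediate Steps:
Y(p, S) = -21/4 (Y(p, S) = -5/4 - 4 = -21/4)
Q(r) = 12 + 2*r (Q(r) = 7 + ((r + r) + 5) = 7 + (2*r + 5) = 7 + (5 + 2*r) = 12 + 2*r)
20/Y(3, 5) + 50*Q(4) = 20/(-21/4) + 50*(12 + 2*4) = 20*(-4/21) + 50*(12 + 8) = -80/21 + 50*20 = -80/21 + 1000 = 20920/21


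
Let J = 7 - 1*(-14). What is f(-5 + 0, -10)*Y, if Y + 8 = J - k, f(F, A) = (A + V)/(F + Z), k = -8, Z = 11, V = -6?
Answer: -56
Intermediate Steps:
J = 21 (J = 7 + 14 = 21)
f(F, A) = (-6 + A)/(11 + F) (f(F, A) = (A - 6)/(F + 11) = (-6 + A)/(11 + F))
Y = 21 (Y = -8 + (21 - 1*(-8)) = -8 + (21 + 8) = -8 + 29 = 21)
f(-5 + 0, -10)*Y = ((-6 - 10)/(11 + (-5 + 0)))*21 = (-16/(11 - 5))*21 = (-16/6)*21 = ((⅙)*(-16))*21 = -8/3*21 = -56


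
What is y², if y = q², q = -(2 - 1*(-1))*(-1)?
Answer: 81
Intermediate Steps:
q = 3 (q = -(2 + 1)*(-1) = -3*(-1) = -1*(-3) = 3)
y = 9 (y = 3² = 9)
y² = 9² = 81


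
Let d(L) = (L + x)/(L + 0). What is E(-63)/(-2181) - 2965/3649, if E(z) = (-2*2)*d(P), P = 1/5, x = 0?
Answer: -6452069/7958469 ≈ -0.81072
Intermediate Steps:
P = ⅕ ≈ 0.20000
d(L) = 1 (d(L) = (L + 0)/(L + 0) = L/L = 1)
E(z) = -4 (E(z) = -2*2*1 = -4*1 = -4)
E(-63)/(-2181) - 2965/3649 = -4/(-2181) - 2965/3649 = -4*(-1/2181) - 2965*1/3649 = 4/2181 - 2965/3649 = -6452069/7958469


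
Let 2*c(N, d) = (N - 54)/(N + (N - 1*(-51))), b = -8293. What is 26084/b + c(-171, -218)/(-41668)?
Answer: -210853035703/67037228456 ≈ -3.1453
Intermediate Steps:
c(N, d) = (-54 + N)/(2*(51 + 2*N)) (c(N, d) = ((N - 54)/(N + (N - 1*(-51))))/2 = ((-54 + N)/(N + (N + 51)))/2 = ((-54 + N)/(N + (51 + N)))/2 = ((-54 + N)/(51 + 2*N))/2 = (-54 + N)/(2*(51 + 2*N)))
26084/b + c(-171, -218)/(-41668) = 26084/(-8293) + ((-54 - 171)/(2*(51 + 2*(-171))))/(-41668) = 26084*(-1/8293) + ((½)*(-225)/(51 - 342))*(-1/41668) = -26084/8293 + ((½)*(-225)/(-291))*(-1/41668) = -26084/8293 + ((½)*(-1/291)*(-225))*(-1/41668) = -26084/8293 + (75/194)*(-1/41668) = -26084/8293 - 75/8083592 = -210853035703/67037228456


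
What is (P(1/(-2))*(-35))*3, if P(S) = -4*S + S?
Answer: -315/2 ≈ -157.50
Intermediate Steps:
P(S) = -3*S
(P(1/(-2))*(-35))*3 = (-3/(-2)*(-35))*3 = (-3*(-½)*(-35))*3 = ((3/2)*(-35))*3 = -105/2*3 = -315/2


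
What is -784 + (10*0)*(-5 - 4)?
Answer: -784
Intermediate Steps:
-784 + (10*0)*(-5 - 4) = -784 + 0*(-9) = -784 + 0 = -784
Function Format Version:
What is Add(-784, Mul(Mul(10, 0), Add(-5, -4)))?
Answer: -784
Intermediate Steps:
Add(-784, Mul(Mul(10, 0), Add(-5, -4))) = Add(-784, Mul(0, -9)) = Add(-784, 0) = -784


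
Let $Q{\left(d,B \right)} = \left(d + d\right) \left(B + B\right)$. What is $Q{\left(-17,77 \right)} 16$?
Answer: $-83776$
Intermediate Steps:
$Q{\left(d,B \right)} = 4 B d$ ($Q{\left(d,B \right)} = 2 d 2 B = 4 B d$)
$Q{\left(-17,77 \right)} 16 = 4 \cdot 77 \left(-17\right) 16 = \left(-5236\right) 16 = -83776$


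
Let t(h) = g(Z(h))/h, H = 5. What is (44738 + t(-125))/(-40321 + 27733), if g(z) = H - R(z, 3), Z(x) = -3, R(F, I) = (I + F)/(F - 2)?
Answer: -1118449/314700 ≈ -3.5540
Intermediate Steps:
R(F, I) = (F + I)/(-2 + F)
g(z) = 5 - (3 + z)/(-2 + z) (g(z) = 5 - (z + 3)/(-2 + z) = 5 - (3 + z)/(-2 + z))
t(h) = 5/h (t(h) = ((-13 + 4*(-3))/(-2 - 3))/h = ((-13 - 12)/(-5))/h = (-1/5*(-25))/h = 5/h)
(44738 + t(-125))/(-40321 + 27733) = (44738 + 5/(-125))/(-40321 + 27733) = (44738 + 5*(-1/125))/(-12588) = (44738 - 1/25)*(-1/12588) = (1118449/25)*(-1/12588) = -1118449/314700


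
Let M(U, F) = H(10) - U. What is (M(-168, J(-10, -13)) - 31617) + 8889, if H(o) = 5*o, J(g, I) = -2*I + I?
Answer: -22510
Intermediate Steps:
J(g, I) = -I
M(U, F) = 50 - U (M(U, F) = 5*10 - U = 50 - U)
(M(-168, J(-10, -13)) - 31617) + 8889 = ((50 - 1*(-168)) - 31617) + 8889 = ((50 + 168) - 31617) + 8889 = (218 - 31617) + 8889 = -31399 + 8889 = -22510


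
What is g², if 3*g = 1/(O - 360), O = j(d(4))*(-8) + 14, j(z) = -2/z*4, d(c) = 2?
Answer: 1/887364 ≈ 1.1269e-6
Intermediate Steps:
j(z) = -8/z
O = 46 (O = -8/2*(-8) + 14 = -8*½*(-8) + 14 = -4*(-8) + 14 = 32 + 14 = 46)
g = -1/942 (g = 1/(3*(46 - 360)) = (⅓)/(-314) = (⅓)*(-1/314) = -1/942 ≈ -0.0010616)
g² = (-1/942)² = 1/887364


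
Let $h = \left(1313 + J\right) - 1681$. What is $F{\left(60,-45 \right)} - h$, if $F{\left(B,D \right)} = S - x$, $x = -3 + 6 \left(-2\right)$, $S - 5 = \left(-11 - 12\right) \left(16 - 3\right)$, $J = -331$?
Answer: $420$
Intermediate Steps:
$S = -294$ ($S = 5 + \left(-11 - 12\right) \left(16 - 3\right) = 5 - 299 = -294$)
$x = -15$ ($x = -3 - 12 = -15$)
$F{\left(B,D \right)} = -279$ ($F{\left(B,D \right)} = -294 - -15 = -294 + 15 = -279$)
$h = -699$ ($h = \left(1313 - 331\right) - 1681 = 982 - 1681 = -699$)
$F{\left(60,-45 \right)} - h = -279 - -699 = -279 + 699 = 420$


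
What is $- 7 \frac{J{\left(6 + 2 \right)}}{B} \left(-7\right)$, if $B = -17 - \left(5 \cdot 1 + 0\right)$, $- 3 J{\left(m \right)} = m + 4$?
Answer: $\frac{98}{11} \approx 8.9091$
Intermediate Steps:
$J{\left(m \right)} = - \frac{4}{3} - \frac{m}{3}$ ($J{\left(m \right)} = - \frac{m + 4}{3} = - \frac{4 + m}{3} = - \frac{4}{3} - \frac{m}{3}$)
$B = -22$ ($B = -17 - \left(5 + 0\right) = -17 - 5 = -22$)
$- 7 \frac{J{\left(6 + 2 \right)}}{B} \left(-7\right) = - 7 \frac{- \frac{4}{3} - \frac{6 + 2}{3}}{-22} \left(-7\right) = - 7 \left(- \frac{4}{3} - \frac{8}{3}\right) \left(- \frac{1}{22}\right) \left(-7\right) = - 7 \left(\left(-4\right) \left(- \frac{1}{22}\right)\right) \left(-7\right) = \left(-7\right) \frac{2}{11} \left(-7\right) = \left(- \frac{14}{11}\right) \left(-7\right) = \frac{98}{11}$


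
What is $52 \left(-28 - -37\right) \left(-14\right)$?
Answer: $-6552$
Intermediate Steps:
$52 \left(-28 - -37\right) \left(-14\right) = 52 \left(-28 + 37\right) \left(-14\right) = 52 \cdot 9 \left(-14\right) = 468 \left(-14\right) = -6552$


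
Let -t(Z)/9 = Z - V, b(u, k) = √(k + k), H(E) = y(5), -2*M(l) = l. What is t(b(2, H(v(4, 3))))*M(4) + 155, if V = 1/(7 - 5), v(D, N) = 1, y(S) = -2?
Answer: 146 + 36*I ≈ 146.0 + 36.0*I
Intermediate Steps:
V = ½ (V = 1/2 = ½ ≈ 0.50000)
M(l) = -l/2
H(E) = -2
b(u, k) = √2*√k (b(u, k) = √(2*k) = √2*√k)
t(Z) = 9/2 - 9*Z (t(Z) = -9*(Z - 1*½) = -9*(Z - ½) = -9*(-½ + Z) = 9/2 - 9*Z)
t(b(2, H(v(4, 3))))*M(4) + 155 = (9/2 - 9*√2*√(-2))*(-½*4) + 155 = (9/2 - 9*√2*I*√2)*(-2) + 155 = (9/2 - 18*I)*(-2) + 155 = (-9 + 36*I) + 155 = 146 + 36*I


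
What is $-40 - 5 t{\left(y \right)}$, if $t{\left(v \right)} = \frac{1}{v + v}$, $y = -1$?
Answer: $- \frac{75}{2} \approx -37.5$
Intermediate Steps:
$t{\left(v \right)} = \frac{1}{2 v}$
$-40 - 5 t{\left(y \right)} = -40 - 5 \frac{1}{2 \left(-1\right)} = -40 - 5 \cdot \frac{1}{2} \left(-1\right) = -40 - - \frac{5}{2} = -40 + \frac{5}{2} = - \frac{75}{2}$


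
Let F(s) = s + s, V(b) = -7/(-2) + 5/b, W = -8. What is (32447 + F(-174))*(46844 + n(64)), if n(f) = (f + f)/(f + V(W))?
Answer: 804483241836/535 ≈ 1.5037e+9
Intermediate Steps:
V(b) = 7/2 + 5/b (V(b) = -7*(-1/2) + 5/b = 7/2 + 5/b)
n(f) = 2*f/(23/8 + f) (n(f) = (f + f)/(f + (7/2 + 5/(-8))) = (2*f)/(f + (7/2 + 5*(-1/8))) = (2*f)/(f + (7/2 - 5/8)) = (2*f)/(f + 23/8) = (2*f)/(23/8 + f) = 2*f/(23/8 + f))
F(s) = 2*s
(32447 + F(-174))*(46844 + n(64)) = (32447 + 2*(-174))*(46844 + 16*64/(23 + 8*64)) = (32447 - 348)*(46844 + 16*64/(23 + 512)) = 32099*(46844 + 16*64/535) = 32099*(46844 + 16*64*(1/535)) = 32099*(46844 + 1024/535) = 32099*(25062564/535) = 804483241836/535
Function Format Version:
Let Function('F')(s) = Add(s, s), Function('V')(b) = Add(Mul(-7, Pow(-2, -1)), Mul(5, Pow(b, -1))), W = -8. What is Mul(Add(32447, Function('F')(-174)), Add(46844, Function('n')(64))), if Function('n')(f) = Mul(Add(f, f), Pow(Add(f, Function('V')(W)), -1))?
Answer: Rational(804483241836, 535) ≈ 1.5037e+9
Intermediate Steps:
Function('V')(b) = Add(Rational(7, 2), Mul(5, Pow(b, -1))) (Function('V')(b) = Add(Mul(-7, Rational(-1, 2)), Mul(5, Pow(b, -1))) = Add(Rational(7, 2), Mul(5, Pow(b, -1))))
Function('n')(f) = Mul(2, f, Pow(Add(Rational(23, 8), f), -1)) (Function('n')(f) = Mul(Add(f, f), Pow(Add(f, Add(Rational(7, 2), Mul(5, Pow(-8, -1)))), -1)) = Mul(Mul(2, f), Pow(Add(f, Add(Rational(7, 2), Mul(5, Rational(-1, 8)))), -1)) = Mul(Mul(2, f), Pow(Add(f, Add(Rational(7, 2), Rational(-5, 8))), -1)) = Mul(Mul(2, f), Pow(Add(f, Rational(23, 8)), -1)) = Mul(Mul(2, f), Pow(Add(Rational(23, 8), f), -1)) = Mul(2, f, Pow(Add(Rational(23, 8), f), -1)))
Function('F')(s) = Mul(2, s)
Mul(Add(32447, Function('F')(-174)), Add(46844, Function('n')(64))) = Mul(Add(32447, Mul(2, -174)), Add(46844, Mul(16, 64, Pow(Add(23, Mul(8, 64)), -1)))) = Mul(Add(32447, -348), Add(46844, Mul(16, 64, Pow(Add(23, 512), -1)))) = Mul(32099, Add(46844, Mul(16, 64, Pow(535, -1)))) = Mul(32099, Add(46844, Mul(16, 64, Rational(1, 535)))) = Mul(32099, Add(46844, Rational(1024, 535))) = Mul(32099, Rational(25062564, 535)) = Rational(804483241836, 535)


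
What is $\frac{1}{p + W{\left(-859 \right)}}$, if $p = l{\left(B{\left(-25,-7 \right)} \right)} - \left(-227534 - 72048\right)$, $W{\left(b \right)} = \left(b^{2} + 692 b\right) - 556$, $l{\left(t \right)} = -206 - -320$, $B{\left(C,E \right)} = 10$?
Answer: $\frac{1}{442593} \approx 2.2594 \cdot 10^{-6}$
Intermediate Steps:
$l{\left(t \right)} = 114$ ($l{\left(t \right)} = -206 + 320 = 114$)
$W{\left(b \right)} = -556 + b^{2} + 692 b$
$p = 299696$ ($p = 114 - \left(-227534 - 72048\right) = 114 - -299582 = 114 + 299582 = 299696$)
$\frac{1}{p + W{\left(-859 \right)}} = \frac{1}{299696 + \left(-556 + \left(-859\right)^{2} + 692 \left(-859\right)\right)} = \frac{1}{299696 - -142897} = \frac{1}{299696 + 142897} = \frac{1}{442593}$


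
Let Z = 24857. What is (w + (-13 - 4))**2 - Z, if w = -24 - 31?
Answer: -19673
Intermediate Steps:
w = -55
(w + (-13 - 4))**2 - Z = (-55 + (-13 - 4))**2 - 1*24857 = (-55 - 17)**2 - 24857 = (-72)**2 - 24857 = 5184 - 24857 = -19673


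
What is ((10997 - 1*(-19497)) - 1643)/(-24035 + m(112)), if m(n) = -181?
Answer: -9617/8072 ≈ -1.1914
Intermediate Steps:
((10997 - 1*(-19497)) - 1643)/(-24035 + m(112)) = ((10997 - 1*(-19497)) - 1643)/(-24035 - 181) = ((10997 + 19497) - 1643)/(-24216) = (30494 - 1643)*(-1/24216) = 28851*(-1/24216) = -9617/8072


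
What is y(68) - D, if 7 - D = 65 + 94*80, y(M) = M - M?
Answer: 7578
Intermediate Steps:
y(M) = 0
D = -7578 (D = 7 - (65 + 94*80) = 7 - (65 + 7520) = 7 - 1*7585 = 7 - 7585 = -7578)
y(68) - D = 0 - 1*(-7578) = 0 + 7578 = 7578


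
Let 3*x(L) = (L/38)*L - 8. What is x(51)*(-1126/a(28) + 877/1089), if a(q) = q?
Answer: -1380104213/1738044 ≈ -794.06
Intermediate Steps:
x(L) = -8/3 + L²/114 (x(L) = ((L/38)*L - 8)/3 = (L²/38 - 8)/3 = (-8 + L²/38)/3 = -8/3 + L²/114)
x(51)*(-1126/a(28) + 877/1089) = (-8/3 + (1/114)*51²)*(-1126/28 + 877/1089) = (-8/3 + (1/114)*2601)*(-1126*1/28 + 877*(1/1089)) = (-8/3 + 867/38)*(-563/14 + 877/1089) = (2297/114)*(-600829/15246) = -1380104213/1738044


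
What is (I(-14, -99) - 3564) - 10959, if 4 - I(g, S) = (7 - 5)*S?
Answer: -14321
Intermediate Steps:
I(g, S) = 4 - 2*S (I(g, S) = 4 - (7 - 5)*S = 4 - 2*S)
(I(-14, -99) - 3564) - 10959 = ((4 - 2*(-99)) - 3564) - 10959 = ((4 + 198) - 3564) - 10959 = (202 - 3564) - 10959 = -3362 - 10959 = -14321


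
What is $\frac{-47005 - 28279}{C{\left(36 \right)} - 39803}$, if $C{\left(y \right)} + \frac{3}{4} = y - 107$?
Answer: $\frac{301136}{159499} \approx 1.888$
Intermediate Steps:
$C{\left(y \right)} = - \frac{431}{4} + y$ ($C{\left(y \right)} = - \frac{3}{4} + \left(y - 107\right) = - \frac{3}{4} + \left(-107 + y\right) = - \frac{431}{4} + y$)
$\frac{-47005 - 28279}{C{\left(36 \right)} - 39803} = \frac{-47005 - 28279}{\left(- \frac{431}{4} + 36\right) - 39803} = - \frac{75284}{- \frac{287}{4} - 39803} = - \frac{75284}{- \frac{159499}{4}} = \left(-75284\right) \left(- \frac{4}{159499}\right) = \frac{301136}{159499}$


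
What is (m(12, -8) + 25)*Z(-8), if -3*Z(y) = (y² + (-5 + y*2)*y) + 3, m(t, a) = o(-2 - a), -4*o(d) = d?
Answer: -11045/6 ≈ -1840.8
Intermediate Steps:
o(d) = -d/4
m(t, a) = ½ + a/4 (m(t, a) = -(-2 - a)/4 = ½ + a/4)
Z(y) = -1 - y²/3 - y*(-5 + 2*y)/3 (Z(y) = -((y² + (-5 + y*2)*y) + 3)/3 = -((y² + (-5 + 2*y)*y) + 3)/3 = -((y² + y*(-5 + 2*y)) + 3)/3 = -(3 + y² + y*(-5 + 2*y))/3 = -1 - y²/3 - y*(-5 + 2*y)/3)
(m(12, -8) + 25)*Z(-8) = ((½ + (¼)*(-8)) + 25)*(-1 - 1*(-8)² + (5/3)*(-8)) = ((½ - 2) + 25)*(-1 - 1*64 - 40/3) = (-3/2 + 25)*(-1 - 64 - 40/3) = (47/2)*(-235/3) = -11045/6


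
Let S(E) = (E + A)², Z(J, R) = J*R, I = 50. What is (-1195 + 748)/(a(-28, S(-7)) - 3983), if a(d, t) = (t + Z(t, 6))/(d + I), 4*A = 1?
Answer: 157344/1396913 ≈ 0.11264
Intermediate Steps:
A = ¼ (A = (¼)*1 = ¼ ≈ 0.25000)
S(E) = (¼ + E)² (S(E) = (E + ¼)² = (¼ + E)²)
a(d, t) = 7*t/(50 + d) (a(d, t) = (t + t*6)/(d + 50) = (t + 6*t)/(50 + d) = (7*t)/(50 + d) = 7*t/(50 + d))
(-1195 + 748)/(a(-28, S(-7)) - 3983) = (-1195 + 748)/(7*((1 + 4*(-7))²/16)/(50 - 28) - 3983) = -447/(7*((1 - 28)²/16)/22 - 3983) = -447/(7*((1/16)*(-27)²)*(1/22) - 3983) = -447/(7*((1/16)*729)*(1/22) - 3983) = -447/(7*(729/16)*(1/22) - 3983) = -447/(5103/352 - 3983) = -447/(-1396913/352) = -447*(-352/1396913) = 157344/1396913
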